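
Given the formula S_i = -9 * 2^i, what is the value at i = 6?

S_6 = -9 * 2^6 = -9 * 64 = -576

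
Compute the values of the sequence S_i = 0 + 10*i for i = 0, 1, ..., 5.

This is an arithmetic sequence.
i=0: S_0 = 0 + 10*0 = 0
i=1: S_1 = 0 + 10*1 = 10
i=2: S_2 = 0 + 10*2 = 20
i=3: S_3 = 0 + 10*3 = 30
i=4: S_4 = 0 + 10*4 = 40
i=5: S_5 = 0 + 10*5 = 50
The first 6 terms are: [0, 10, 20, 30, 40, 50]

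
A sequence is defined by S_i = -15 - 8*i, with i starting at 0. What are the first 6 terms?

This is an arithmetic sequence.
i=0: S_0 = -15 + -8*0 = -15
i=1: S_1 = -15 + -8*1 = -23
i=2: S_2 = -15 + -8*2 = -31
i=3: S_3 = -15 + -8*3 = -39
i=4: S_4 = -15 + -8*4 = -47
i=5: S_5 = -15 + -8*5 = -55
The first 6 terms are: [-15, -23, -31, -39, -47, -55]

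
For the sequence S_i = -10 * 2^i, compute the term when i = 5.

S_5 = -10 * 2^5 = -10 * 32 = -320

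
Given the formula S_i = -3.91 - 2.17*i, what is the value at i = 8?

S_8 = -3.91 + -2.17*8 = -3.91 + -17.36 = -21.27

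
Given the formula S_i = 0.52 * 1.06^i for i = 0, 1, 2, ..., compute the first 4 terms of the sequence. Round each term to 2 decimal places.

This is a geometric sequence.
i=0: S_0 = 0.52 * 1.06^0 = 0.52
i=1: S_1 = 0.52 * 1.06^1 ≈ 0.55
i=2: S_2 = 0.52 * 1.06^2 ≈ 0.58
i=3: S_3 = 0.52 * 1.06^3 ≈ 0.62
The first 4 terms are: [0.52, 0.55, 0.58, 0.62]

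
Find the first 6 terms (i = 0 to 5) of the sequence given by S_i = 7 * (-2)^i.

This is a geometric sequence.
i=0: S_0 = 7 * (-2)^0 = 7
i=1: S_1 = 7 * (-2)^1 = -14
i=2: S_2 = 7 * (-2)^2 = 28
i=3: S_3 = 7 * (-2)^3 = -56
i=4: S_4 = 7 * (-2)^4 = 112
i=5: S_5 = 7 * (-2)^5 = -224
The first 6 terms are: [7, -14, 28, -56, 112, -224]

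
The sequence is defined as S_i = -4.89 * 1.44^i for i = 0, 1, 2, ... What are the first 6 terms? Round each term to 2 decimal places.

This is a geometric sequence.
i=0: S_0 = -4.89 * 1.44^0 = -4.89
i=1: S_1 = -4.89 * 1.44^1 ≈ -7.04
i=2: S_2 = -4.89 * 1.44^2 ≈ -10.14
i=3: S_3 = -4.89 * 1.44^3 ≈ -14.6
i=4: S_4 = -4.89 * 1.44^4 ≈ -21.03
i=5: S_5 = -4.89 * 1.44^5 ≈ -30.28
The first 6 terms are: [-4.89, -7.04, -10.14, -14.6, -21.03, -30.28]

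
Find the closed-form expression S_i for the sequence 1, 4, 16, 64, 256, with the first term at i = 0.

Check ratios: 4 / 1 = 4.0
Common ratio r = 4.
First term a = 1.
Formula: S_i = 1 * 4^i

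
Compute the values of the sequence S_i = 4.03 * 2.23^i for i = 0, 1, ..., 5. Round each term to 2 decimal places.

This is a geometric sequence.
i=0: S_0 = 4.03 * 2.23^0 = 4.03
i=1: S_1 = 4.03 * 2.23^1 ≈ 8.99
i=2: S_2 = 4.03 * 2.23^2 ≈ 20.04
i=3: S_3 = 4.03 * 2.23^3 ≈ 44.69
i=4: S_4 = 4.03 * 2.23^4 ≈ 99.66
i=5: S_5 = 4.03 * 2.23^5 ≈ 222.24
The first 6 terms are: [4.03, 8.99, 20.04, 44.69, 99.66, 222.24]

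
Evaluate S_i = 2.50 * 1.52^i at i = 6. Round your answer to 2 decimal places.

S_6 = 2.5 * 1.52^6 ≈ 2.5 * 12.3328 ≈ 30.83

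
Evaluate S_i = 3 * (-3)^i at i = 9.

S_9 = 3 * (-3)^9 = 3 * -19683 = -59049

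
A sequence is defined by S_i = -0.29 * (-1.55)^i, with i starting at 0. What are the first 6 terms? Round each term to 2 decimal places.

This is a geometric sequence.
i=0: S_0 = -0.29 * (-1.55)^0 = -0.29
i=1: S_1 = -0.29 * (-1.55)^1 ≈ 0.45
i=2: S_2 = -0.29 * (-1.55)^2 ≈ -0.7
i=3: S_3 = -0.29 * (-1.55)^3 ≈ 1.08
i=4: S_4 = -0.29 * (-1.55)^4 ≈ -1.67
i=5: S_5 = -0.29 * (-1.55)^5 ≈ 2.59
The first 6 terms are: [-0.29, 0.45, -0.7, 1.08, -1.67, 2.59]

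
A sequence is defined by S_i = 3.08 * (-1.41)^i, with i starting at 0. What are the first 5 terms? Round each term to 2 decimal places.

This is a geometric sequence.
i=0: S_0 = 3.08 * (-1.41)^0 = 3.08
i=1: S_1 = 3.08 * (-1.41)^1 ≈ -4.34
i=2: S_2 = 3.08 * (-1.41)^2 ≈ 6.12
i=3: S_3 = 3.08 * (-1.41)^3 ≈ -8.63
i=4: S_4 = 3.08 * (-1.41)^4 ≈ 12.17
The first 5 terms are: [3.08, -4.34, 6.12, -8.63, 12.17]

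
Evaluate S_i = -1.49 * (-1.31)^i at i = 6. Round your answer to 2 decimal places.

S_6 = -1.49 * (-1.31)^6 ≈ -1.49 * 5.0539 ≈ -7.53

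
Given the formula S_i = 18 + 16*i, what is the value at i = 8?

S_8 = 18 + 16*8 = 18 + 128 = 146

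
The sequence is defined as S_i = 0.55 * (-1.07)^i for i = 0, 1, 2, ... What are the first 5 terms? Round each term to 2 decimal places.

This is a geometric sequence.
i=0: S_0 = 0.55 * (-1.07)^0 = 0.55
i=1: S_1 = 0.55 * (-1.07)^1 ≈ -0.59
i=2: S_2 = 0.55 * (-1.07)^2 ≈ 0.63
i=3: S_3 = 0.55 * (-1.07)^3 ≈ -0.67
i=4: S_4 = 0.55 * (-1.07)^4 ≈ 0.72
The first 5 terms are: [0.55, -0.59, 0.63, -0.67, 0.72]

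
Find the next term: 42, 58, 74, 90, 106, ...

Differences: 58 - 42 = 16
This is an arithmetic sequence with common difference d = 16.
Next term = 106 + 16 = 122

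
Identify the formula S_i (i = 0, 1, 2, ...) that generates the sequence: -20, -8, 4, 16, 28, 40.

Check differences: -8 - -20 = 12
4 - -8 = 12
Common difference d = 12.
First term a = -20.
Formula: S_i = -20 + 12*i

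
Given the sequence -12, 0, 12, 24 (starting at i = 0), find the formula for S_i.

Check differences: 0 - -12 = 12
12 - 0 = 12
Common difference d = 12.
First term a = -12.
Formula: S_i = -12 + 12*i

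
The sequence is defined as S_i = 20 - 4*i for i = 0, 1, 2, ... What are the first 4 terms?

This is an arithmetic sequence.
i=0: S_0 = 20 + -4*0 = 20
i=1: S_1 = 20 + -4*1 = 16
i=2: S_2 = 20 + -4*2 = 12
i=3: S_3 = 20 + -4*3 = 8
The first 4 terms are: [20, 16, 12, 8]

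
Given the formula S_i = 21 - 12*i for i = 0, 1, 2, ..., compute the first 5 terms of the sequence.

This is an arithmetic sequence.
i=0: S_0 = 21 + -12*0 = 21
i=1: S_1 = 21 + -12*1 = 9
i=2: S_2 = 21 + -12*2 = -3
i=3: S_3 = 21 + -12*3 = -15
i=4: S_4 = 21 + -12*4 = -27
The first 5 terms are: [21, 9, -3, -15, -27]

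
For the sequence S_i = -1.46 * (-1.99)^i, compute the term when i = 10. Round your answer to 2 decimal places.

S_10 = -1.46 * (-1.99)^10 ≈ -1.46 * 973.9368 ≈ -1421.95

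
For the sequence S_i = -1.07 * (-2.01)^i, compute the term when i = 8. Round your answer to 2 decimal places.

S_8 = -1.07 * (-2.01)^8 ≈ -1.07 * 266.421 ≈ -285.07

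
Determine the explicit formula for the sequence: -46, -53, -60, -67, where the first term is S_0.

Check differences: -53 - -46 = -7
-60 - -53 = -7
Common difference d = -7.
First term a = -46.
Formula: S_i = -46 - 7*i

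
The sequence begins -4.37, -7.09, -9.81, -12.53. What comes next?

Differences: -7.09 - -4.37 = -2.72
This is an arithmetic sequence with common difference d = -2.72.
Next term = -12.53 + -2.72 = -15.25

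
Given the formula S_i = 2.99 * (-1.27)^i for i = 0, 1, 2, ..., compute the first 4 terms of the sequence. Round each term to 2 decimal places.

This is a geometric sequence.
i=0: S_0 = 2.99 * (-1.27)^0 = 2.99
i=1: S_1 = 2.99 * (-1.27)^1 ≈ -3.8
i=2: S_2 = 2.99 * (-1.27)^2 ≈ 4.82
i=3: S_3 = 2.99 * (-1.27)^3 ≈ -6.12
The first 4 terms are: [2.99, -3.8, 4.82, -6.12]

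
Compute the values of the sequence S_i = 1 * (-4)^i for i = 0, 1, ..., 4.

This is a geometric sequence.
i=0: S_0 = 1 * (-4)^0 = 1
i=1: S_1 = 1 * (-4)^1 = -4
i=2: S_2 = 1 * (-4)^2 = 16
i=3: S_3 = 1 * (-4)^3 = -64
i=4: S_4 = 1 * (-4)^4 = 256
The first 5 terms are: [1, -4, 16, -64, 256]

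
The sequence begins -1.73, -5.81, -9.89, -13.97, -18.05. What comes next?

Differences: -5.81 - -1.73 = -4.08
This is an arithmetic sequence with common difference d = -4.08.
Next term = -18.05 + -4.08 = -22.13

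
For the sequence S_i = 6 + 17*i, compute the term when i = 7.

S_7 = 6 + 17*7 = 6 + 119 = 125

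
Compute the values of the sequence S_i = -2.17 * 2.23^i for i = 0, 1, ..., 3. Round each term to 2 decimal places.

This is a geometric sequence.
i=0: S_0 = -2.17 * 2.23^0 = -2.17
i=1: S_1 = -2.17 * 2.23^1 ≈ -4.84
i=2: S_2 = -2.17 * 2.23^2 ≈ -10.79
i=3: S_3 = -2.17 * 2.23^3 ≈ -24.06
The first 4 terms are: [-2.17, -4.84, -10.79, -24.06]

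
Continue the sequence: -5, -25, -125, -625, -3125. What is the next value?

Ratios: -25 / -5 = 5.0
This is a geometric sequence with common ratio r = 5.
Next term = -3125 * 5 = -15625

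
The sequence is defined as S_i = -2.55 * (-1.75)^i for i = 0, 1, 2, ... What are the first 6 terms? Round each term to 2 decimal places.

This is a geometric sequence.
i=0: S_0 = -2.55 * (-1.75)^0 = -2.55
i=1: S_1 = -2.55 * (-1.75)^1 ≈ 4.46
i=2: S_2 = -2.55 * (-1.75)^2 ≈ -7.81
i=3: S_3 = -2.55 * (-1.75)^3 ≈ 13.67
i=4: S_4 = -2.55 * (-1.75)^4 ≈ -23.92
i=5: S_5 = -2.55 * (-1.75)^5 ≈ 41.85
The first 6 terms are: [-2.55, 4.46, -7.81, 13.67, -23.92, 41.85]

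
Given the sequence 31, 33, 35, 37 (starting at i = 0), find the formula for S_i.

Check differences: 33 - 31 = 2
35 - 33 = 2
Common difference d = 2.
First term a = 31.
Formula: S_i = 31 + 2*i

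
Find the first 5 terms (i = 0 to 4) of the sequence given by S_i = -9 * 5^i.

This is a geometric sequence.
i=0: S_0 = -9 * 5^0 = -9
i=1: S_1 = -9 * 5^1 = -45
i=2: S_2 = -9 * 5^2 = -225
i=3: S_3 = -9 * 5^3 = -1125
i=4: S_4 = -9 * 5^4 = -5625
The first 5 terms are: [-9, -45, -225, -1125, -5625]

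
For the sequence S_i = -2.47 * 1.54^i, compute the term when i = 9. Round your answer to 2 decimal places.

S_9 = -2.47 * 1.54^9 ≈ -2.47 * 48.7177 ≈ -120.33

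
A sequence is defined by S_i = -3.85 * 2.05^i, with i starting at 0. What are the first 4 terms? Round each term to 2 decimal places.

This is a geometric sequence.
i=0: S_0 = -3.85 * 2.05^0 = -3.85
i=1: S_1 = -3.85 * 2.05^1 ≈ -7.89
i=2: S_2 = -3.85 * 2.05^2 ≈ -16.18
i=3: S_3 = -3.85 * 2.05^3 ≈ -33.17
The first 4 terms are: [-3.85, -7.89, -16.18, -33.17]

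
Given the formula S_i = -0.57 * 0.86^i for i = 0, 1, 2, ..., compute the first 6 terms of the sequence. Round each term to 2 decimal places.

This is a geometric sequence.
i=0: S_0 = -0.57 * 0.86^0 = -0.57
i=1: S_1 = -0.57 * 0.86^1 ≈ -0.49
i=2: S_2 = -0.57 * 0.86^2 ≈ -0.42
i=3: S_3 = -0.57 * 0.86^3 ≈ -0.36
i=4: S_4 = -0.57 * 0.86^4 ≈ -0.31
i=5: S_5 = -0.57 * 0.86^5 ≈ -0.27
The first 6 terms are: [-0.57, -0.49, -0.42, -0.36, -0.31, -0.27]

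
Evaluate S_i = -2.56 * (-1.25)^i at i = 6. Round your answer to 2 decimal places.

S_6 = -2.56 * (-1.25)^6 ≈ -2.56 * 3.8147 ≈ -9.77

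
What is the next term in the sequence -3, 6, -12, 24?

Ratios: 6 / -3 = -2.0
This is a geometric sequence with common ratio r = -2.
Next term = 24 * -2 = -48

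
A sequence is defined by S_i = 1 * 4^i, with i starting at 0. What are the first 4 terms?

This is a geometric sequence.
i=0: S_0 = 1 * 4^0 = 1
i=1: S_1 = 1 * 4^1 = 4
i=2: S_2 = 1 * 4^2 = 16
i=3: S_3 = 1 * 4^3 = 64
The first 4 terms are: [1, 4, 16, 64]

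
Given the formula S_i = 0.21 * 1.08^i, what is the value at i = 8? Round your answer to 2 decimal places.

S_8 = 0.21 * 1.08^8 ≈ 0.21 * 1.8509 ≈ 0.39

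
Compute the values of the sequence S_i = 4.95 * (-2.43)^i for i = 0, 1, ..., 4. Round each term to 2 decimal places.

This is a geometric sequence.
i=0: S_0 = 4.95 * (-2.43)^0 = 4.95
i=1: S_1 = 4.95 * (-2.43)^1 ≈ -12.03
i=2: S_2 = 4.95 * (-2.43)^2 ≈ 29.23
i=3: S_3 = 4.95 * (-2.43)^3 ≈ -71.03
i=4: S_4 = 4.95 * (-2.43)^4 ≈ 172.6
The first 5 terms are: [4.95, -12.03, 29.23, -71.03, 172.6]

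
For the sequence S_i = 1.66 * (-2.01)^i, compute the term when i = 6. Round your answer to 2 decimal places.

S_6 = 1.66 * (-2.01)^6 ≈ 1.66 * 65.9442 ≈ 109.47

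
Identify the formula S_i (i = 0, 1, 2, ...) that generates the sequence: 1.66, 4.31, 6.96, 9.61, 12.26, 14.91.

Check differences: 4.31 - 1.66 = 2.65
6.96 - 4.31 = 2.65
Common difference d = 2.65.
First term a = 1.66.
Formula: S_i = 1.66 + 2.65*i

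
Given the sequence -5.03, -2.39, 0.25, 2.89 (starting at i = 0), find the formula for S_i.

Check differences: -2.39 - -5.03 = 2.64
0.25 - -2.39 = 2.64
Common difference d = 2.64.
First term a = -5.03.
Formula: S_i = -5.03 + 2.64*i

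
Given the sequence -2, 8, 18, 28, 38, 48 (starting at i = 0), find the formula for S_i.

Check differences: 8 - -2 = 10
18 - 8 = 10
Common difference d = 10.
First term a = -2.
Formula: S_i = -2 + 10*i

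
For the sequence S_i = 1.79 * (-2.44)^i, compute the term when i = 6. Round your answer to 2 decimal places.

S_6 = 1.79 * (-2.44)^6 ≈ 1.79 * 211.0275 ≈ 377.74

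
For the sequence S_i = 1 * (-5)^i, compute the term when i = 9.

S_9 = 1 * (-5)^9 = 1 * -1953125 = -1953125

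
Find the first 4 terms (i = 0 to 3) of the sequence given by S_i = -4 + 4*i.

This is an arithmetic sequence.
i=0: S_0 = -4 + 4*0 = -4
i=1: S_1 = -4 + 4*1 = 0
i=2: S_2 = -4 + 4*2 = 4
i=3: S_3 = -4 + 4*3 = 8
The first 4 terms are: [-4, 0, 4, 8]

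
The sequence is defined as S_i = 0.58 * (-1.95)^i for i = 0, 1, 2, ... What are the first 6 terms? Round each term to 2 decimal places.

This is a geometric sequence.
i=0: S_0 = 0.58 * (-1.95)^0 = 0.58
i=1: S_1 = 0.58 * (-1.95)^1 ≈ -1.13
i=2: S_2 = 0.58 * (-1.95)^2 ≈ 2.21
i=3: S_3 = 0.58 * (-1.95)^3 ≈ -4.3
i=4: S_4 = 0.58 * (-1.95)^4 ≈ 8.39
i=5: S_5 = 0.58 * (-1.95)^5 ≈ -16.35
The first 6 terms are: [0.58, -1.13, 2.21, -4.3, 8.39, -16.35]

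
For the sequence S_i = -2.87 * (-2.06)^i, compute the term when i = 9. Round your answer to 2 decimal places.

S_9 = -2.87 * (-2.06)^9 ≈ -2.87 * -668.0439 ≈ 1917.29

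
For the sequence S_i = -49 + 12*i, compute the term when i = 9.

S_9 = -49 + 12*9 = -49 + 108 = 59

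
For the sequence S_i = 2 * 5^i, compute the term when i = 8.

S_8 = 2 * 5^8 = 2 * 390625 = 781250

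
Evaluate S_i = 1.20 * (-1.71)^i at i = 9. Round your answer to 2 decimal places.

S_9 = 1.2 * (-1.71)^9 ≈ 1.2 * -125.0158 ≈ -150.02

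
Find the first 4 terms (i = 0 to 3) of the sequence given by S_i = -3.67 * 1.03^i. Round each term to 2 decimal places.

This is a geometric sequence.
i=0: S_0 = -3.67 * 1.03^0 = -3.67
i=1: S_1 = -3.67 * 1.03^1 ≈ -3.78
i=2: S_2 = -3.67 * 1.03^2 ≈ -3.89
i=3: S_3 = -3.67 * 1.03^3 ≈ -4.01
The first 4 terms are: [-3.67, -3.78, -3.89, -4.01]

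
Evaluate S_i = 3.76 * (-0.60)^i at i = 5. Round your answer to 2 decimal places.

S_5 = 3.76 * (-0.6)^5 ≈ 3.76 * -0.0778 ≈ -0.29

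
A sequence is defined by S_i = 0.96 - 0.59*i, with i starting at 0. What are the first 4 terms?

This is an arithmetic sequence.
i=0: S_0 = 0.96 + -0.59*0 = 0.96
i=1: S_1 = 0.96 + -0.59*1 = 0.37
i=2: S_2 = 0.96 + -0.59*2 = -0.22
i=3: S_3 = 0.96 + -0.59*3 = -0.81
The first 4 terms are: [0.96, 0.37, -0.22, -0.81]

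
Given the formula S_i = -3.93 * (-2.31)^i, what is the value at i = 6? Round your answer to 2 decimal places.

S_6 = -3.93 * (-2.31)^6 ≈ -3.93 * 151.9399 ≈ -597.12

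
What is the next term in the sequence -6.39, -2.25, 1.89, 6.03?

Differences: -2.25 - -6.39 = 4.14
This is an arithmetic sequence with common difference d = 4.14.
Next term = 6.03 + 4.14 = 10.17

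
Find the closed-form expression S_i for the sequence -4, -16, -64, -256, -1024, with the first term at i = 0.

Check ratios: -16 / -4 = 4.0
Common ratio r = 4.
First term a = -4.
Formula: S_i = -4 * 4^i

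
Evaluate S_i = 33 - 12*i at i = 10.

S_10 = 33 + -12*10 = 33 + -120 = -87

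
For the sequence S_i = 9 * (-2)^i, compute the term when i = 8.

S_8 = 9 * (-2)^8 = 9 * 256 = 2304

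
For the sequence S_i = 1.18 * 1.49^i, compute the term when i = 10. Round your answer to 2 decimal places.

S_10 = 1.18 * 1.49^10 ≈ 1.18 * 53.934 ≈ 63.64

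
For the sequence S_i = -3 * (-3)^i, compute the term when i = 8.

S_8 = -3 * (-3)^8 = -3 * 6561 = -19683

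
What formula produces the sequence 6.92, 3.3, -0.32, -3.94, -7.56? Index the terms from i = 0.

Check differences: 3.3 - 6.92 = -3.62
-0.32 - 3.3 = -3.62
Common difference d = -3.62.
First term a = 6.92.
Formula: S_i = 6.92 - 3.62*i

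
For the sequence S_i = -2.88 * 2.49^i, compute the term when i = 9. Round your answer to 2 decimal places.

S_9 = -2.88 * 2.49^9 ≈ -2.88 * 3679.545 ≈ -10597.09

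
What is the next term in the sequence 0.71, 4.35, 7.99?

Differences: 4.35 - 0.71 = 3.64
This is an arithmetic sequence with common difference d = 3.64.
Next term = 7.99 + 3.64 = 11.63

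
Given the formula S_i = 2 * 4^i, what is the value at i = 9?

S_9 = 2 * 4^9 = 2 * 262144 = 524288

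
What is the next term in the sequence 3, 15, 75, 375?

Ratios: 15 / 3 = 5.0
This is a geometric sequence with common ratio r = 5.
Next term = 375 * 5 = 1875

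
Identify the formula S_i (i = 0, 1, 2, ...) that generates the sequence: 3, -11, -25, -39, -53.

Check differences: -11 - 3 = -14
-25 - -11 = -14
Common difference d = -14.
First term a = 3.
Formula: S_i = 3 - 14*i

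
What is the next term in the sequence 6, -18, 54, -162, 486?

Ratios: -18 / 6 = -3.0
This is a geometric sequence with common ratio r = -3.
Next term = 486 * -3 = -1458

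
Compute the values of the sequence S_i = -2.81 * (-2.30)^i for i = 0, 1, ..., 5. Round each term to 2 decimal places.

This is a geometric sequence.
i=0: S_0 = -2.81 * (-2.3)^0 = -2.81
i=1: S_1 = -2.81 * (-2.3)^1 ≈ 6.46
i=2: S_2 = -2.81 * (-2.3)^2 ≈ -14.86
i=3: S_3 = -2.81 * (-2.3)^3 ≈ 34.19
i=4: S_4 = -2.81 * (-2.3)^4 ≈ -78.64
i=5: S_5 = -2.81 * (-2.3)^5 ≈ 180.86
The first 6 terms are: [-2.81, 6.46, -14.86, 34.19, -78.64, 180.86]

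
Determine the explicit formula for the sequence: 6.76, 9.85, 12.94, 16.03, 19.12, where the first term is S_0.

Check differences: 9.85 - 6.76 = 3.09
12.94 - 9.85 = 3.09
Common difference d = 3.09.
First term a = 6.76.
Formula: S_i = 6.76 + 3.09*i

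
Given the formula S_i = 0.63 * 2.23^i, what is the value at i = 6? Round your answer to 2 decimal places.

S_6 = 0.63 * 2.23^6 ≈ 0.63 * 122.9785 ≈ 77.48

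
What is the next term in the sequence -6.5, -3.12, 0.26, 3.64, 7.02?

Differences: -3.12 - -6.5 = 3.38
This is an arithmetic sequence with common difference d = 3.38.
Next term = 7.02 + 3.38 = 10.4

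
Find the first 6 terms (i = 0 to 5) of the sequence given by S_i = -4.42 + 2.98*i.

This is an arithmetic sequence.
i=0: S_0 = -4.42 + 2.98*0 = -4.42
i=1: S_1 = -4.42 + 2.98*1 = -1.44
i=2: S_2 = -4.42 + 2.98*2 = 1.54
i=3: S_3 = -4.42 + 2.98*3 = 4.52
i=4: S_4 = -4.42 + 2.98*4 = 7.5
i=5: S_5 = -4.42 + 2.98*5 = 10.48
The first 6 terms are: [-4.42, -1.44, 1.54, 4.52, 7.5, 10.48]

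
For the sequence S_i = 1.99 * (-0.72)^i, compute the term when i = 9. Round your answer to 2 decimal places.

S_9 = 1.99 * (-0.72)^9 ≈ 1.99 * -0.052 ≈ -0.1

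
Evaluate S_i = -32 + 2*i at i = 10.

S_10 = -32 + 2*10 = -32 + 20 = -12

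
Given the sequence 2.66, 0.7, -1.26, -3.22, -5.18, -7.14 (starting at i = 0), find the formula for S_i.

Check differences: 0.7 - 2.66 = -1.96
-1.26 - 0.7 = -1.96
Common difference d = -1.96.
First term a = 2.66.
Formula: S_i = 2.66 - 1.96*i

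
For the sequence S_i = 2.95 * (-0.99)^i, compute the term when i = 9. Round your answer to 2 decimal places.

S_9 = 2.95 * (-0.99)^9 ≈ 2.95 * -0.9135 ≈ -2.69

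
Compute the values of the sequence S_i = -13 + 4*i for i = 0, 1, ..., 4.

This is an arithmetic sequence.
i=0: S_0 = -13 + 4*0 = -13
i=1: S_1 = -13 + 4*1 = -9
i=2: S_2 = -13 + 4*2 = -5
i=3: S_3 = -13 + 4*3 = -1
i=4: S_4 = -13 + 4*4 = 3
The first 5 terms are: [-13, -9, -5, -1, 3]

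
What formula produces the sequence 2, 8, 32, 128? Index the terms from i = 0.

Check ratios: 8 / 2 = 4.0
Common ratio r = 4.
First term a = 2.
Formula: S_i = 2 * 4^i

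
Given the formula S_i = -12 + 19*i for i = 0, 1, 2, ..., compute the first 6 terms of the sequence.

This is an arithmetic sequence.
i=0: S_0 = -12 + 19*0 = -12
i=1: S_1 = -12 + 19*1 = 7
i=2: S_2 = -12 + 19*2 = 26
i=3: S_3 = -12 + 19*3 = 45
i=4: S_4 = -12 + 19*4 = 64
i=5: S_5 = -12 + 19*5 = 83
The first 6 terms are: [-12, 7, 26, 45, 64, 83]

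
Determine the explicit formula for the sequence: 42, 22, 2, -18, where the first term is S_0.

Check differences: 22 - 42 = -20
2 - 22 = -20
Common difference d = -20.
First term a = 42.
Formula: S_i = 42 - 20*i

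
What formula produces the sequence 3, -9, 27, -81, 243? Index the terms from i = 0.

Check ratios: -9 / 3 = -3.0
Common ratio r = -3.
First term a = 3.
Formula: S_i = 3 * (-3)^i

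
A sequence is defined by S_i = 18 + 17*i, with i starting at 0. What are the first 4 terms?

This is an arithmetic sequence.
i=0: S_0 = 18 + 17*0 = 18
i=1: S_1 = 18 + 17*1 = 35
i=2: S_2 = 18 + 17*2 = 52
i=3: S_3 = 18 + 17*3 = 69
The first 4 terms are: [18, 35, 52, 69]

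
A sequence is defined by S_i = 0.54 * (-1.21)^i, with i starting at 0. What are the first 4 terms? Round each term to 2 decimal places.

This is a geometric sequence.
i=0: S_0 = 0.54 * (-1.21)^0 = 0.54
i=1: S_1 = 0.54 * (-1.21)^1 ≈ -0.65
i=2: S_2 = 0.54 * (-1.21)^2 ≈ 0.79
i=3: S_3 = 0.54 * (-1.21)^3 ≈ -0.96
The first 4 terms are: [0.54, -0.65, 0.79, -0.96]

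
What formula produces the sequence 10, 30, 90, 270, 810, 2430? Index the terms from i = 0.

Check ratios: 30 / 10 = 3.0
Common ratio r = 3.
First term a = 10.
Formula: S_i = 10 * 3^i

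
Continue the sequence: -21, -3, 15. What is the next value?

Differences: -3 - -21 = 18
This is an arithmetic sequence with common difference d = 18.
Next term = 15 + 18 = 33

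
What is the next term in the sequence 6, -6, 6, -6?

Ratios: -6 / 6 = -1.0
This is a geometric sequence with common ratio r = -1.
Next term = -6 * -1 = 6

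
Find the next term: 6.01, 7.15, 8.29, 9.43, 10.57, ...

Differences: 7.15 - 6.01 = 1.14
This is an arithmetic sequence with common difference d = 1.14.
Next term = 10.57 + 1.14 = 11.71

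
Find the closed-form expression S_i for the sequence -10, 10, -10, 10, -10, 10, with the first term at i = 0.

Check ratios: 10 / -10 = -1.0
Common ratio r = -1.
First term a = -10.
Formula: S_i = -10 * (-1)^i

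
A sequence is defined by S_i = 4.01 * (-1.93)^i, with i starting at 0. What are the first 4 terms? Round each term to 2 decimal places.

This is a geometric sequence.
i=0: S_0 = 4.01 * (-1.93)^0 = 4.01
i=1: S_1 = 4.01 * (-1.93)^1 ≈ -7.74
i=2: S_2 = 4.01 * (-1.93)^2 ≈ 14.94
i=3: S_3 = 4.01 * (-1.93)^3 ≈ -28.83
The first 4 terms are: [4.01, -7.74, 14.94, -28.83]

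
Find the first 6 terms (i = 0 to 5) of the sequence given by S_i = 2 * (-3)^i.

This is a geometric sequence.
i=0: S_0 = 2 * (-3)^0 = 2
i=1: S_1 = 2 * (-3)^1 = -6
i=2: S_2 = 2 * (-3)^2 = 18
i=3: S_3 = 2 * (-3)^3 = -54
i=4: S_4 = 2 * (-3)^4 = 162
i=5: S_5 = 2 * (-3)^5 = -486
The first 6 terms are: [2, -6, 18, -54, 162, -486]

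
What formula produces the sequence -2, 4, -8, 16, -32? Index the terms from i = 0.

Check ratios: 4 / -2 = -2.0
Common ratio r = -2.
First term a = -2.
Formula: S_i = -2 * (-2)^i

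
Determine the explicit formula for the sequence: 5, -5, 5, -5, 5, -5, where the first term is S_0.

Check ratios: -5 / 5 = -1.0
Common ratio r = -1.
First term a = 5.
Formula: S_i = 5 * (-1)^i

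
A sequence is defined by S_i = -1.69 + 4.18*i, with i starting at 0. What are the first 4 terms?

This is an arithmetic sequence.
i=0: S_0 = -1.69 + 4.18*0 = -1.69
i=1: S_1 = -1.69 + 4.18*1 = 2.49
i=2: S_2 = -1.69 + 4.18*2 = 6.67
i=3: S_3 = -1.69 + 4.18*3 = 10.85
The first 4 terms are: [-1.69, 2.49, 6.67, 10.85]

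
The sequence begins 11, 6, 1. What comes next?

Differences: 6 - 11 = -5
This is an arithmetic sequence with common difference d = -5.
Next term = 1 + -5 = -4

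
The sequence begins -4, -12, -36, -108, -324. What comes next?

Ratios: -12 / -4 = 3.0
This is a geometric sequence with common ratio r = 3.
Next term = -324 * 3 = -972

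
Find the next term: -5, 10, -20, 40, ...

Ratios: 10 / -5 = -2.0
This is a geometric sequence with common ratio r = -2.
Next term = 40 * -2 = -80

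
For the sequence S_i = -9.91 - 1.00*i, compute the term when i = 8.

S_8 = -9.91 + -1.0*8 = -9.91 + -8.0 = -17.91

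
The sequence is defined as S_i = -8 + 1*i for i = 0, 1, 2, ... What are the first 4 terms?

This is an arithmetic sequence.
i=0: S_0 = -8 + 1*0 = -8
i=1: S_1 = -8 + 1*1 = -7
i=2: S_2 = -8 + 1*2 = -6
i=3: S_3 = -8 + 1*3 = -5
The first 4 terms are: [-8, -7, -6, -5]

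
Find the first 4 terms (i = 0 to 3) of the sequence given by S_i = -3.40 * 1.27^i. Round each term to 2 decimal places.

This is a geometric sequence.
i=0: S_0 = -3.4 * 1.27^0 = -3.4
i=1: S_1 = -3.4 * 1.27^1 ≈ -4.32
i=2: S_2 = -3.4 * 1.27^2 ≈ -5.48
i=3: S_3 = -3.4 * 1.27^3 ≈ -6.96
The first 4 terms are: [-3.4, -4.32, -5.48, -6.96]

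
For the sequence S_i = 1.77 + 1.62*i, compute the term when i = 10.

S_10 = 1.77 + 1.62*10 = 1.77 + 16.2 = 17.97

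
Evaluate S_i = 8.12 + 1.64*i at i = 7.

S_7 = 8.12 + 1.64*7 = 8.12 + 11.48 = 19.6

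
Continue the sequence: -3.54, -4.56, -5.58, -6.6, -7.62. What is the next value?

Differences: -4.56 - -3.54 = -1.02
This is an arithmetic sequence with common difference d = -1.02.
Next term = -7.62 + -1.02 = -8.64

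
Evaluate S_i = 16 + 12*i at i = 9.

S_9 = 16 + 12*9 = 16 + 108 = 124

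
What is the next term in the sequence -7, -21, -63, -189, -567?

Ratios: -21 / -7 = 3.0
This is a geometric sequence with common ratio r = 3.
Next term = -567 * 3 = -1701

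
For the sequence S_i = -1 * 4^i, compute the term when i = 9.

S_9 = -1 * 4^9 = -1 * 262144 = -262144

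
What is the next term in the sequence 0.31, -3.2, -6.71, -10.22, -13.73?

Differences: -3.2 - 0.31 = -3.51
This is an arithmetic sequence with common difference d = -3.51.
Next term = -13.73 + -3.51 = -17.24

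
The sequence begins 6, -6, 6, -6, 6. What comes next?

Ratios: -6 / 6 = -1.0
This is a geometric sequence with common ratio r = -1.
Next term = 6 * -1 = -6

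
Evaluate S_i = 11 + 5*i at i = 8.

S_8 = 11 + 5*8 = 11 + 40 = 51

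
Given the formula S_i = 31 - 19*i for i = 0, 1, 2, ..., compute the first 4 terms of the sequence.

This is an arithmetic sequence.
i=0: S_0 = 31 + -19*0 = 31
i=1: S_1 = 31 + -19*1 = 12
i=2: S_2 = 31 + -19*2 = -7
i=3: S_3 = 31 + -19*3 = -26
The first 4 terms are: [31, 12, -7, -26]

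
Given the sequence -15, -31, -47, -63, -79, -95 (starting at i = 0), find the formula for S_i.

Check differences: -31 - -15 = -16
-47 - -31 = -16
Common difference d = -16.
First term a = -15.
Formula: S_i = -15 - 16*i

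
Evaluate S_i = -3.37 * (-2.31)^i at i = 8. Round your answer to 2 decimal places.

S_8 = -3.37 * (-2.31)^8 ≈ -3.37 * 810.7666 ≈ -2732.28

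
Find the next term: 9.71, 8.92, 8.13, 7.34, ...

Differences: 8.92 - 9.71 = -0.79
This is an arithmetic sequence with common difference d = -0.79.
Next term = 7.34 + -0.79 = 6.55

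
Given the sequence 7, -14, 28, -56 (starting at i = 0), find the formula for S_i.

Check ratios: -14 / 7 = -2.0
Common ratio r = -2.
First term a = 7.
Formula: S_i = 7 * (-2)^i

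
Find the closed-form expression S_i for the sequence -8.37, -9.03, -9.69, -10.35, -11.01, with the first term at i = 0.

Check differences: -9.03 - -8.37 = -0.66
-9.69 - -9.03 = -0.66
Common difference d = -0.66.
First term a = -8.37.
Formula: S_i = -8.37 - 0.66*i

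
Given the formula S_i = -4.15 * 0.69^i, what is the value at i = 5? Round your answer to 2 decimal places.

S_5 = -4.15 * 0.69^5 ≈ -4.15 * 0.1564 ≈ -0.65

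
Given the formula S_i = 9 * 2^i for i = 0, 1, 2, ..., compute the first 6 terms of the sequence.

This is a geometric sequence.
i=0: S_0 = 9 * 2^0 = 9
i=1: S_1 = 9 * 2^1 = 18
i=2: S_2 = 9 * 2^2 = 36
i=3: S_3 = 9 * 2^3 = 72
i=4: S_4 = 9 * 2^4 = 144
i=5: S_5 = 9 * 2^5 = 288
The first 6 terms are: [9, 18, 36, 72, 144, 288]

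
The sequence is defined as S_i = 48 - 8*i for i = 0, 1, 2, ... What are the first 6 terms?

This is an arithmetic sequence.
i=0: S_0 = 48 + -8*0 = 48
i=1: S_1 = 48 + -8*1 = 40
i=2: S_2 = 48 + -8*2 = 32
i=3: S_3 = 48 + -8*3 = 24
i=4: S_4 = 48 + -8*4 = 16
i=5: S_5 = 48 + -8*5 = 8
The first 6 terms are: [48, 40, 32, 24, 16, 8]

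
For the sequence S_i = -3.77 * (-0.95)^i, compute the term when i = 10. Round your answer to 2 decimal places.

S_10 = -3.77 * (-0.95)^10 ≈ -3.77 * 0.5987 ≈ -2.26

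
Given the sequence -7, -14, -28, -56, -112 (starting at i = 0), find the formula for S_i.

Check ratios: -14 / -7 = 2.0
Common ratio r = 2.
First term a = -7.
Formula: S_i = -7 * 2^i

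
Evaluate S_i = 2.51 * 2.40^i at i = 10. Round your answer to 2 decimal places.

S_10 = 2.51 * 2.4^10 ≈ 2.51 * 6340.3381 ≈ 15914.25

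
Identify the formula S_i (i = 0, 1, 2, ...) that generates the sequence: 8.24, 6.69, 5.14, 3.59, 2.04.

Check differences: 6.69 - 8.24 = -1.55
5.14 - 6.69 = -1.55
Common difference d = -1.55.
First term a = 8.24.
Formula: S_i = 8.24 - 1.55*i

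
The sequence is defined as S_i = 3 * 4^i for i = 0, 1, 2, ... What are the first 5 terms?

This is a geometric sequence.
i=0: S_0 = 3 * 4^0 = 3
i=1: S_1 = 3 * 4^1 = 12
i=2: S_2 = 3 * 4^2 = 48
i=3: S_3 = 3 * 4^3 = 192
i=4: S_4 = 3 * 4^4 = 768
The first 5 terms are: [3, 12, 48, 192, 768]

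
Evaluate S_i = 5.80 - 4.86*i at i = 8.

S_8 = 5.8 + -4.86*8 = 5.8 + -38.88 = -33.08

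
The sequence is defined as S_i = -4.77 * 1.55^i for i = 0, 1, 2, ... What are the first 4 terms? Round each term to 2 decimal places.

This is a geometric sequence.
i=0: S_0 = -4.77 * 1.55^0 = -4.77
i=1: S_1 = -4.77 * 1.55^1 ≈ -7.39
i=2: S_2 = -4.77 * 1.55^2 ≈ -11.46
i=3: S_3 = -4.77 * 1.55^3 ≈ -17.76
The first 4 terms are: [-4.77, -7.39, -11.46, -17.76]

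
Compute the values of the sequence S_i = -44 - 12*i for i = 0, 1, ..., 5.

This is an arithmetic sequence.
i=0: S_0 = -44 + -12*0 = -44
i=1: S_1 = -44 + -12*1 = -56
i=2: S_2 = -44 + -12*2 = -68
i=3: S_3 = -44 + -12*3 = -80
i=4: S_4 = -44 + -12*4 = -92
i=5: S_5 = -44 + -12*5 = -104
The first 6 terms are: [-44, -56, -68, -80, -92, -104]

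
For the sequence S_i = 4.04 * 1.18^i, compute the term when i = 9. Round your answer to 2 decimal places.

S_9 = 4.04 * 1.18^9 ≈ 4.04 * 4.4355 ≈ 17.92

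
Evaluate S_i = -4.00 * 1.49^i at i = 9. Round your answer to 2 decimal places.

S_9 = -4.0 * 1.49^9 ≈ -4.0 * 36.1973 ≈ -144.79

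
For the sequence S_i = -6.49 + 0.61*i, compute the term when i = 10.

S_10 = -6.49 + 0.61*10 = -6.49 + 6.1 = -0.39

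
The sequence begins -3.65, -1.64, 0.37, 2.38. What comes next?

Differences: -1.64 - -3.65 = 2.01
This is an arithmetic sequence with common difference d = 2.01.
Next term = 2.38 + 2.01 = 4.39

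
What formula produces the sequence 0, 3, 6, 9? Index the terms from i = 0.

Check differences: 3 - 0 = 3
6 - 3 = 3
Common difference d = 3.
First term a = 0.
Formula: S_i = 0 + 3*i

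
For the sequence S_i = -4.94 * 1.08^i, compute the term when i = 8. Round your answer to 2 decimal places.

S_8 = -4.94 * 1.08^8 ≈ -4.94 * 1.8509 ≈ -9.14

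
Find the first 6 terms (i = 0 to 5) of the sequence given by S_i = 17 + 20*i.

This is an arithmetic sequence.
i=0: S_0 = 17 + 20*0 = 17
i=1: S_1 = 17 + 20*1 = 37
i=2: S_2 = 17 + 20*2 = 57
i=3: S_3 = 17 + 20*3 = 77
i=4: S_4 = 17 + 20*4 = 97
i=5: S_5 = 17 + 20*5 = 117
The first 6 terms are: [17, 37, 57, 77, 97, 117]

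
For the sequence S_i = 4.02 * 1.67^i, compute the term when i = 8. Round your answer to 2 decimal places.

S_8 = 4.02 * 1.67^8 ≈ 4.02 * 60.4967 ≈ 243.2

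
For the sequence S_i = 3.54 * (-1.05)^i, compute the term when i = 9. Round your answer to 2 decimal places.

S_9 = 3.54 * (-1.05)^9 ≈ 3.54 * -1.5513 ≈ -5.49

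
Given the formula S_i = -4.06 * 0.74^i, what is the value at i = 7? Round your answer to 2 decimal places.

S_7 = -4.06 * 0.74^7 ≈ -4.06 * 0.1215 ≈ -0.49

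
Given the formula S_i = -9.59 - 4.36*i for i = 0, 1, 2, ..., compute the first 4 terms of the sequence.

This is an arithmetic sequence.
i=0: S_0 = -9.59 + -4.36*0 = -9.59
i=1: S_1 = -9.59 + -4.36*1 = -13.95
i=2: S_2 = -9.59 + -4.36*2 = -18.31
i=3: S_3 = -9.59 + -4.36*3 = -22.67
The first 4 terms are: [-9.59, -13.95, -18.31, -22.67]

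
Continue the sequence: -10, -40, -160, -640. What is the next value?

Ratios: -40 / -10 = 4.0
This is a geometric sequence with common ratio r = 4.
Next term = -640 * 4 = -2560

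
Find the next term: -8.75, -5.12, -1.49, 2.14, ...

Differences: -5.12 - -8.75 = 3.63
This is an arithmetic sequence with common difference d = 3.63.
Next term = 2.14 + 3.63 = 5.77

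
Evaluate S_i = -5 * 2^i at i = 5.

S_5 = -5 * 2^5 = -5 * 32 = -160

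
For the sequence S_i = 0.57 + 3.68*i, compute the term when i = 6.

S_6 = 0.57 + 3.68*6 = 0.57 + 22.08 = 22.65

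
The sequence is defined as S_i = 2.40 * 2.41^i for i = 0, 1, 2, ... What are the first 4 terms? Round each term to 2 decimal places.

This is a geometric sequence.
i=0: S_0 = 2.4 * 2.41^0 = 2.4
i=1: S_1 = 2.4 * 2.41^1 ≈ 5.78
i=2: S_2 = 2.4 * 2.41^2 ≈ 13.94
i=3: S_3 = 2.4 * 2.41^3 ≈ 33.59
The first 4 terms are: [2.4, 5.78, 13.94, 33.59]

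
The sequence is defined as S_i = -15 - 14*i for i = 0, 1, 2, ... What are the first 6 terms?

This is an arithmetic sequence.
i=0: S_0 = -15 + -14*0 = -15
i=1: S_1 = -15 + -14*1 = -29
i=2: S_2 = -15 + -14*2 = -43
i=3: S_3 = -15 + -14*3 = -57
i=4: S_4 = -15 + -14*4 = -71
i=5: S_5 = -15 + -14*5 = -85
The first 6 terms are: [-15, -29, -43, -57, -71, -85]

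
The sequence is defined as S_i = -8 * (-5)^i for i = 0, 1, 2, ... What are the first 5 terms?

This is a geometric sequence.
i=0: S_0 = -8 * (-5)^0 = -8
i=1: S_1 = -8 * (-5)^1 = 40
i=2: S_2 = -8 * (-5)^2 = -200
i=3: S_3 = -8 * (-5)^3 = 1000
i=4: S_4 = -8 * (-5)^4 = -5000
The first 5 terms are: [-8, 40, -200, 1000, -5000]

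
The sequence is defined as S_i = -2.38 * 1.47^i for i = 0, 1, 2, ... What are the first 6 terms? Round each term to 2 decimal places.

This is a geometric sequence.
i=0: S_0 = -2.38 * 1.47^0 = -2.38
i=1: S_1 = -2.38 * 1.47^1 ≈ -3.5
i=2: S_2 = -2.38 * 1.47^2 ≈ -5.14
i=3: S_3 = -2.38 * 1.47^3 ≈ -7.56
i=4: S_4 = -2.38 * 1.47^4 ≈ -11.11
i=5: S_5 = -2.38 * 1.47^5 ≈ -16.34
The first 6 terms are: [-2.38, -3.5, -5.14, -7.56, -11.11, -16.34]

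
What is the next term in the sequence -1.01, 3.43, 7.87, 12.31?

Differences: 3.43 - -1.01 = 4.44
This is an arithmetic sequence with common difference d = 4.44.
Next term = 12.31 + 4.44 = 16.75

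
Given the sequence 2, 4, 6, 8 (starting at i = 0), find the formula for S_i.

Check differences: 4 - 2 = 2
6 - 4 = 2
Common difference d = 2.
First term a = 2.
Formula: S_i = 2 + 2*i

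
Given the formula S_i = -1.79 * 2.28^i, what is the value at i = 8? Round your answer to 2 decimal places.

S_8 = -1.79 * 2.28^8 ≈ -1.79 * 730.2621 ≈ -1307.17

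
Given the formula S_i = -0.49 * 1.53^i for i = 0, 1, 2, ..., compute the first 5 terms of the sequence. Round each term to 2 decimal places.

This is a geometric sequence.
i=0: S_0 = -0.49 * 1.53^0 = -0.49
i=1: S_1 = -0.49 * 1.53^1 ≈ -0.75
i=2: S_2 = -0.49 * 1.53^2 ≈ -1.15
i=3: S_3 = -0.49 * 1.53^3 ≈ -1.75
i=4: S_4 = -0.49 * 1.53^4 ≈ -2.69
The first 5 terms are: [-0.49, -0.75, -1.15, -1.75, -2.69]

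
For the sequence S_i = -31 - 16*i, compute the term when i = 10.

S_10 = -31 + -16*10 = -31 + -160 = -191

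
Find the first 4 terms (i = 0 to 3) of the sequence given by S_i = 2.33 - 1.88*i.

This is an arithmetic sequence.
i=0: S_0 = 2.33 + -1.88*0 = 2.33
i=1: S_1 = 2.33 + -1.88*1 = 0.45
i=2: S_2 = 2.33 + -1.88*2 = -1.43
i=3: S_3 = 2.33 + -1.88*3 = -3.31
The first 4 terms are: [2.33, 0.45, -1.43, -3.31]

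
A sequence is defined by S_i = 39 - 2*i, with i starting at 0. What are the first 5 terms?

This is an arithmetic sequence.
i=0: S_0 = 39 + -2*0 = 39
i=1: S_1 = 39 + -2*1 = 37
i=2: S_2 = 39 + -2*2 = 35
i=3: S_3 = 39 + -2*3 = 33
i=4: S_4 = 39 + -2*4 = 31
The first 5 terms are: [39, 37, 35, 33, 31]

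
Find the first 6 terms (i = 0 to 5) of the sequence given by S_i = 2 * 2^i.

This is a geometric sequence.
i=0: S_0 = 2 * 2^0 = 2
i=1: S_1 = 2 * 2^1 = 4
i=2: S_2 = 2 * 2^2 = 8
i=3: S_3 = 2 * 2^3 = 16
i=4: S_4 = 2 * 2^4 = 32
i=5: S_5 = 2 * 2^5 = 64
The first 6 terms are: [2, 4, 8, 16, 32, 64]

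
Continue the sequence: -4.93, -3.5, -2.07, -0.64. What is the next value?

Differences: -3.5 - -4.93 = 1.43
This is an arithmetic sequence with common difference d = 1.43.
Next term = -0.64 + 1.43 = 0.79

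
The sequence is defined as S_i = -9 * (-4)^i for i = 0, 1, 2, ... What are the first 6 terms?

This is a geometric sequence.
i=0: S_0 = -9 * (-4)^0 = -9
i=1: S_1 = -9 * (-4)^1 = 36
i=2: S_2 = -9 * (-4)^2 = -144
i=3: S_3 = -9 * (-4)^3 = 576
i=4: S_4 = -9 * (-4)^4 = -2304
i=5: S_5 = -9 * (-4)^5 = 9216
The first 6 terms are: [-9, 36, -144, 576, -2304, 9216]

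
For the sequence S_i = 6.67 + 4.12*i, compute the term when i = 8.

S_8 = 6.67 + 4.12*8 = 6.67 + 32.96 = 39.63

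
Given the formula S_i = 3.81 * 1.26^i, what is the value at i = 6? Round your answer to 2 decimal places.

S_6 = 3.81 * 1.26^6 ≈ 3.81 * 4.0015 ≈ 15.25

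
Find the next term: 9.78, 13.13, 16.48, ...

Differences: 13.13 - 9.78 = 3.35
This is an arithmetic sequence with common difference d = 3.35.
Next term = 16.48 + 3.35 = 19.83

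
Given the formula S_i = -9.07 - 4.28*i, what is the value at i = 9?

S_9 = -9.07 + -4.28*9 = -9.07 + -38.52 = -47.59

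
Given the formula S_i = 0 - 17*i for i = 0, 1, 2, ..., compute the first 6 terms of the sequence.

This is an arithmetic sequence.
i=0: S_0 = 0 + -17*0 = 0
i=1: S_1 = 0 + -17*1 = -17
i=2: S_2 = 0 + -17*2 = -34
i=3: S_3 = 0 + -17*3 = -51
i=4: S_4 = 0 + -17*4 = -68
i=5: S_5 = 0 + -17*5 = -85
The first 6 terms are: [0, -17, -34, -51, -68, -85]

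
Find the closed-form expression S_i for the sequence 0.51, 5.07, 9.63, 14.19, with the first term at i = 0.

Check differences: 5.07 - 0.51 = 4.56
9.63 - 5.07 = 4.56
Common difference d = 4.56.
First term a = 0.51.
Formula: S_i = 0.51 + 4.56*i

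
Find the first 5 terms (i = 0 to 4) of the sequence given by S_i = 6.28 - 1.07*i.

This is an arithmetic sequence.
i=0: S_0 = 6.28 + -1.07*0 = 6.28
i=1: S_1 = 6.28 + -1.07*1 = 5.21
i=2: S_2 = 6.28 + -1.07*2 = 4.14
i=3: S_3 = 6.28 + -1.07*3 = 3.07
i=4: S_4 = 6.28 + -1.07*4 = 2.0
The first 5 terms are: [6.28, 5.21, 4.14, 3.07, 2.0]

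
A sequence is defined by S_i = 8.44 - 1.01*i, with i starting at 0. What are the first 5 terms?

This is an arithmetic sequence.
i=0: S_0 = 8.44 + -1.01*0 = 8.44
i=1: S_1 = 8.44 + -1.01*1 = 7.43
i=2: S_2 = 8.44 + -1.01*2 = 6.42
i=3: S_3 = 8.44 + -1.01*3 = 5.41
i=4: S_4 = 8.44 + -1.01*4 = 4.4
The first 5 terms are: [8.44, 7.43, 6.42, 5.41, 4.4]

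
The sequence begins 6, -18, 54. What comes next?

Ratios: -18 / 6 = -3.0
This is a geometric sequence with common ratio r = -3.
Next term = 54 * -3 = -162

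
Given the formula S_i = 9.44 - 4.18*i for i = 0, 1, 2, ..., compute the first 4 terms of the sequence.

This is an arithmetic sequence.
i=0: S_0 = 9.44 + -4.18*0 = 9.44
i=1: S_1 = 9.44 + -4.18*1 = 5.26
i=2: S_2 = 9.44 + -4.18*2 = 1.08
i=3: S_3 = 9.44 + -4.18*3 = -3.1
The first 4 terms are: [9.44, 5.26, 1.08, -3.1]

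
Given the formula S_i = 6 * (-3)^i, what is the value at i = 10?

S_10 = 6 * (-3)^10 = 6 * 59049 = 354294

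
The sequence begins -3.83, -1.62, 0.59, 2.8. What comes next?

Differences: -1.62 - -3.83 = 2.21
This is an arithmetic sequence with common difference d = 2.21.
Next term = 2.8 + 2.21 = 5.01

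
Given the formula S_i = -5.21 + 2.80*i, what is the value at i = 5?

S_5 = -5.21 + 2.8*5 = -5.21 + 14.0 = 8.79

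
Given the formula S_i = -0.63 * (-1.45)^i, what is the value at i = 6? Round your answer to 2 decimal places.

S_6 = -0.63 * (-1.45)^6 ≈ -0.63 * 9.2941 ≈ -5.86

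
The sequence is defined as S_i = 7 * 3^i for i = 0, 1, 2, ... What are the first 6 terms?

This is a geometric sequence.
i=0: S_0 = 7 * 3^0 = 7
i=1: S_1 = 7 * 3^1 = 21
i=2: S_2 = 7 * 3^2 = 63
i=3: S_3 = 7 * 3^3 = 189
i=4: S_4 = 7 * 3^4 = 567
i=5: S_5 = 7 * 3^5 = 1701
The first 6 terms are: [7, 21, 63, 189, 567, 1701]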